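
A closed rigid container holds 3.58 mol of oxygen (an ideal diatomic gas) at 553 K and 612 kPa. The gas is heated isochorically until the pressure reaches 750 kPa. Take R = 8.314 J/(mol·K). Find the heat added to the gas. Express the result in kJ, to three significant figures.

Constant volume ⇒ W = 0, so Q = ΔU = nCᵥΔT with Cᵥ = 5R/2 = 20.79 J/(mol·K).
At constant V, T₂/T₁ = P₂/P₁ ⇒ ΔT = T₁(P₂/P₁ − 1) = 553·(750/612 − 1) = 124.7 K.
ΔU = (3.58)(20.79)(124.7) = 9279 J.

Q ≈ 9.28 kJ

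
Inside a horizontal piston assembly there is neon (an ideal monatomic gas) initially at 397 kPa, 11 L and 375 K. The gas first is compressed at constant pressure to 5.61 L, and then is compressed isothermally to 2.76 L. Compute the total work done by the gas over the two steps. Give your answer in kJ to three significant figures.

W_total ≈ -3.72 kJ

Step 1 (isobaric): W = PΔV = (397 kPa)(5.61 − 11 L) = -2140 J.
After step 1: P = 397 kPa, V = 5.61 L, T = 191.2 K.
Step 2 (isothermal): W = P₁V₁ ln(V₂/V₁) = (2227) ln(2.76/5.61) = -1580 J.
W_total = -2140 − 1580 = -3720 J.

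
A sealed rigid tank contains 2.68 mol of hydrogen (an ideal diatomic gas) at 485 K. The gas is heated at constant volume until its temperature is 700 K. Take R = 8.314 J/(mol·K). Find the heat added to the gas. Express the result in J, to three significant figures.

Constant volume ⇒ W = 0, so Q = ΔU = nCᵥΔT with Cᵥ = 5R/2 = 20.79 J/(mol·K).
ΔU = (2.68)(20.79)(700 − 485) = 11976 J.

Q ≈ 12000 J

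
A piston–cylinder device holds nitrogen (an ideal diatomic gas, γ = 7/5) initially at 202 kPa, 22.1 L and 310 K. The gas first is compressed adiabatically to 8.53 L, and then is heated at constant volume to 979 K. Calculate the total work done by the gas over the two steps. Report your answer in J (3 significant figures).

Step 1 (adiabatic): W = (P₁V₁ − P₂V₂)/(γ−1) = (4464 − 6533)/0.4 = -5172 J.
Step 2 (isochoric): W = 0 (constant volume).
W_total = -5172 + 0 = -5172 J.

W_total ≈ -5170 J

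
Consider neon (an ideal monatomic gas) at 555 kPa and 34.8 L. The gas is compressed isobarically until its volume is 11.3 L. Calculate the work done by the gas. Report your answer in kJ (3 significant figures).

Isobaric: W = P ΔV.
W = (555 kPa)(11.3 − 34.8 L) = (555)(-23.5) = -13042 J.

W ≈ -13.0 kJ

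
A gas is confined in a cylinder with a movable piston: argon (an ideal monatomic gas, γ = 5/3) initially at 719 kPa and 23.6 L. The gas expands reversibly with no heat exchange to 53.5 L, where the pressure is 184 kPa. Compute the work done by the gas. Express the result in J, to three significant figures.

Adiabatic: W = (P₁V₁ − P₂V₂)/(γ − 1) with γ = 5/3.
P₁V₁ = 16968 J, P₂V₂ = 9844 J.
W = (16968 − 9844) / 0.6667 = 10687 J.

W ≈ 10700 J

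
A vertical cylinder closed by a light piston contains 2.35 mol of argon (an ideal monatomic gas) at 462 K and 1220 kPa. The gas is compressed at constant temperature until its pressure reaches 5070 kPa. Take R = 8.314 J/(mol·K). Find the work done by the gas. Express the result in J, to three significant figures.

Isothermal process: W = nRT ln(V₂/V₁) = nRT ln(P₁/P₂).
W = (2.35)(8.314)(462) × ln(1220/5070)
  = 9027 × ln(0.2406) = 9027 × -1.424
W_by_gas = -12858 J.

W ≈ -12900 J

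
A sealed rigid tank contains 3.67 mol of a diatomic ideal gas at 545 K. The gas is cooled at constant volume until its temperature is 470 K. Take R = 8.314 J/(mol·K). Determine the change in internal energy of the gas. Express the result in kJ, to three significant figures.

ΔU ≈ -5.72 kJ

Constant volume ⇒ W = 0, so Q = ΔU = nCᵥΔT with Cᵥ = 5R/2 = 20.79 J/(mol·K).
ΔU = (3.67)(20.79)(470 − 545) = -5721 J.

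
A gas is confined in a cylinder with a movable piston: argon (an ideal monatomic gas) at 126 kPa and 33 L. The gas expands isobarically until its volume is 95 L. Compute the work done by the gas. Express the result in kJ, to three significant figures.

W ≈ 7.81 kJ

Isobaric: W = P ΔV.
W = (126 kPa)(95 − 33 L) = (126)(62) = 7812 J.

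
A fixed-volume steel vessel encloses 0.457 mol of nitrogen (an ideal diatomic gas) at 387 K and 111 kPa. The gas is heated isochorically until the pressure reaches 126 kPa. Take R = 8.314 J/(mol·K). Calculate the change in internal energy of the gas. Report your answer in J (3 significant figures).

Constant volume ⇒ W = 0, so Q = ΔU = nCᵥΔT with Cᵥ = 5R/2 = 20.79 J/(mol·K).
At constant V, T₂/T₁ = P₂/P₁ ⇒ ΔT = T₁(P₂/P₁ − 1) = 387·(126/111 − 1) = 52.3 K.
ΔU = (0.457)(20.79)(52.3) = 496.8 J.

ΔU ≈ 497 J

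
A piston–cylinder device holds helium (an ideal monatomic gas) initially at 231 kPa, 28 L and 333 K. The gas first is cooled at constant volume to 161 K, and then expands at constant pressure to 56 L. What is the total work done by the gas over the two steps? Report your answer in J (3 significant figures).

Step 1 (isochoric): W = 0 (constant volume).
After step 1: P = 111.7 kPa (V unchanged).
Step 2 (isobaric): W = PΔV = (111.7 kPa)(56 − 28 L) = 3127 J.
W_total = 0 + 3127 = 3127 J.

W_total ≈ 3130 J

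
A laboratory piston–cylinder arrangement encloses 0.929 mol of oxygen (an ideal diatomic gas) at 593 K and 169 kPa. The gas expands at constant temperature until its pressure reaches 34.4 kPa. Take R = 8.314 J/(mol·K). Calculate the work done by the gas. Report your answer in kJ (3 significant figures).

Isothermal process: W = nRT ln(V₂/V₁) = nRT ln(P₁/P₂).
W = (0.929)(8.314)(593) × ln(169/34.4)
  = 4580 × ln(4.913) = 4580 × 1.592
W_by_gas = 7291 J.

W ≈ 7.29 kJ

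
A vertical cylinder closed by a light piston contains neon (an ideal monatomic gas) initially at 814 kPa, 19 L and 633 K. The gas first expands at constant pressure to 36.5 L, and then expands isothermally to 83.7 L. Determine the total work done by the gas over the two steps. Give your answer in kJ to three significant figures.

Step 1 (isobaric): W = PΔV = (814 kPa)(36.5 − 19 L) = 14245 J.
After step 1: P = 814 kPa, V = 36.5 L, T = 1216 K.
Step 2 (isothermal): W = P₁V₁ ln(V₂/V₁) = (29711) ln(83.7/36.5) = 24658 J.
W_total = 14245 + 24658 = 38903 J.

W_total ≈ 38.9 kJ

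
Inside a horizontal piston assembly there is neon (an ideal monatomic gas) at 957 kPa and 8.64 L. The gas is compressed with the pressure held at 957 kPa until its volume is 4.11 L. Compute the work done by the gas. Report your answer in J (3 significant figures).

W ≈ -4340 J

Isobaric: W = P ΔV.
W = (957 kPa)(4.11 − 8.64 L) = (957)(-4.53) = -4335 J.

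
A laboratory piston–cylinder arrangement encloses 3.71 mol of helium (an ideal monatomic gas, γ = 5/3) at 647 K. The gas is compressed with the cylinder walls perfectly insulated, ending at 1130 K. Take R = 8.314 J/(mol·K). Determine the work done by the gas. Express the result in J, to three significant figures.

Adiabatic ⇒ Q = 0, so W_by = −ΔU = nCᵥ(T₁ − T₂).
Cᵥ = 3R/2 = 12.47 J/(mol·K).
W = (3.71)(12.47)(647 − 1130) = -22347 J.

W ≈ -22300 J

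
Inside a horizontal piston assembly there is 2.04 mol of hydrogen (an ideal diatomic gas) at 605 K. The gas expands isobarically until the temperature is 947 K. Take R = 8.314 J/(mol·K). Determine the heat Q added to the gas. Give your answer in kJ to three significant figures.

Q ≈ 20.3 kJ

Isobaric: W = nRΔT = (2.04)(8.314)(342) = 5801 J.
ΔU = nCᵥΔT with Cᵥ = 5R/2: ΔU = (2.04)(20.79)(342) = 14501 J.
Q = ΔU + W = 14501 + 5801 = 20302 J.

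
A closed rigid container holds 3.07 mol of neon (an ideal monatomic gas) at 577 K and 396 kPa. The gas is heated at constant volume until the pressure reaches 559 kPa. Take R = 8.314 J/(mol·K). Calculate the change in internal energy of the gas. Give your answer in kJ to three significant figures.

ΔU ≈ 9.09 kJ

Constant volume ⇒ W = 0, so Q = ΔU = nCᵥΔT with Cᵥ = 3R/2 = 12.47 J/(mol·K).
At constant V, T₂/T₁ = P₂/P₁ ⇒ ΔT = T₁(P₂/P₁ − 1) = 577·(559/396 − 1) = 237.5 K.
ΔU = (3.07)(12.47)(237.5) = 9093 J.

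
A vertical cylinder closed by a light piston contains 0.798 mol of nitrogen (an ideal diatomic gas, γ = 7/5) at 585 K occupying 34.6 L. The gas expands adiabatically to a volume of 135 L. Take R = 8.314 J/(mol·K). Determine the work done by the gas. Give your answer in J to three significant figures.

W ≈ 4070 J

Adiabatic: TV^(γ−1) = const with γ = 7/5.
T₂ = T₁ (V₁/V₂)^(γ−1) = 585 × (34.6/135)^0.4 = 585 × 0.5801 = 339.4 K.
W_by = nCᵥ(T₁ − T₂) = (0.798)(20.79)(585 − 339.4) = 4074 J.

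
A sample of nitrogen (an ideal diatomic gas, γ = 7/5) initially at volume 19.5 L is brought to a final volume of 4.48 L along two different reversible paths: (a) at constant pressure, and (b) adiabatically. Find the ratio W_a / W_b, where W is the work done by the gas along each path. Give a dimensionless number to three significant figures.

Path (a) isobaric: W = P₁(V₂ − V₁) → W_a/(P₁V₁) = -0.7703.
Path (b) adiabatic: W = P₁V₁(1 − (V₁/V₂)^(γ−1))/(γ−1) → W_b/(P₁V₁) = -2.002.
W_a / W_b = -0.7703 / -2.002 = 0.3847.

W_a / W_b ≈ 0.385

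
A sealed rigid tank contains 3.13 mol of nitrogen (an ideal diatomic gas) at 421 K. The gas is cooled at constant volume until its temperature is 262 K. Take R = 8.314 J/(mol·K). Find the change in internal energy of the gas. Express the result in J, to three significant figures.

ΔU ≈ -10300 J

Constant volume ⇒ W = 0, so Q = ΔU = nCᵥΔT with Cᵥ = 5R/2 = 20.79 J/(mol·K).
ΔU = (3.13)(20.79)(262 − 421) = -10344 J.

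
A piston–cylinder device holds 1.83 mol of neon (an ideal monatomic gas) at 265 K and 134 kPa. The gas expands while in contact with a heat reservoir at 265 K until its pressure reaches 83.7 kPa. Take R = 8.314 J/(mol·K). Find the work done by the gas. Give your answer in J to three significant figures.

W ≈ 1900 J

Isothermal process: W = nRT ln(V₂/V₁) = nRT ln(P₁/P₂).
W = (1.83)(8.314)(265) × ln(134/83.7)
  = 4032 × ln(1.601) = 4032 × 0.4706
W_by_gas = 1897 J.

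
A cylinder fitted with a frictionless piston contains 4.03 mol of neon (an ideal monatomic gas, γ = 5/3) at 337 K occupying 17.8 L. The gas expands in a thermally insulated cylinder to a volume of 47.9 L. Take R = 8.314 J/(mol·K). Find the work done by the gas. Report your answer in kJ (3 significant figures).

Adiabatic: TV^(γ−1) = const with γ = 5/3.
T₂ = T₁ (V₁/V₂)^(γ−1) = 337 × (17.8/47.9)^0.667 = 337 × 0.5169 = 174.2 K.
W_by = nCᵥ(T₁ − T₂) = (4.03)(12.47)(337 − 174.2) = 8183 J.

W ≈ 8.18 kJ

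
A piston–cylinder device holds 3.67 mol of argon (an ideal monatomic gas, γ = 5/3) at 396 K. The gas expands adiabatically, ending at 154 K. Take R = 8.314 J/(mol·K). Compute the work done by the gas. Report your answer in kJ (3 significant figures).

W ≈ 11.1 kJ

Adiabatic ⇒ Q = 0, so W_by = −ΔU = nCᵥ(T₁ − T₂).
Cᵥ = 3R/2 = 12.47 J/(mol·K).
W = (3.67)(12.47)(396 − 154) = 11076 J.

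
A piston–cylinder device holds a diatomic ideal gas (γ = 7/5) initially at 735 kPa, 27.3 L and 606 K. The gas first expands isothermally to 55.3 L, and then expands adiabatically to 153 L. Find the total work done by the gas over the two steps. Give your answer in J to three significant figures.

Step 1 (isothermal): W = P₁V₁ ln(V₂/V₁) = (20066) ln(55.3/27.3) = 14164 J.
After step 1: P = 362.8 kPa, V = 55.3 L, T = 606 K.
Step 2 (adiabatic): W = (P₁V₁ − P₂V₂)/(γ−1) = (20066 − 13356)/0.4 = 16775 J.
W_total = 14164 + 16775 = 30939 J.

W_total ≈ 30900 J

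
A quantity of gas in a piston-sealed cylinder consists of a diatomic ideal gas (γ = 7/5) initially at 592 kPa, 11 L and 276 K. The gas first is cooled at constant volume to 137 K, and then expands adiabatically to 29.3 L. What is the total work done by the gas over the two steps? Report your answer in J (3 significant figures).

W_total ≈ 2620 J

Step 1 (isochoric): W = 0 (constant volume).
After step 1: P = 293.9 kPa (V unchanged).
Step 2 (adiabatic): W = (P₁V₁ − P₂V₂)/(γ−1) = (3232 − 2184)/0.4 = 2620 J.
W_total = 0 + 2620 = 2620 J.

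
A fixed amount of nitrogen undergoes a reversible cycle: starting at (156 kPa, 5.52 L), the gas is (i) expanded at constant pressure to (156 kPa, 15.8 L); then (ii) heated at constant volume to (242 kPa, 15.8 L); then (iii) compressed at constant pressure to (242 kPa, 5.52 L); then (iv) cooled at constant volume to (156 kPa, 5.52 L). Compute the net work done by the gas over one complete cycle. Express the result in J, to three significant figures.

W_net ≈ -884 J

Constant-volume legs do no work.
W(i) = (156)(15.8 − 5.52) = 1604 J; W(iii) = (242)(5.52 − 15.8) = -2488 J.
W_net = 1604 − 2488 = -884.1 J (the counter-clockwise enclosed area).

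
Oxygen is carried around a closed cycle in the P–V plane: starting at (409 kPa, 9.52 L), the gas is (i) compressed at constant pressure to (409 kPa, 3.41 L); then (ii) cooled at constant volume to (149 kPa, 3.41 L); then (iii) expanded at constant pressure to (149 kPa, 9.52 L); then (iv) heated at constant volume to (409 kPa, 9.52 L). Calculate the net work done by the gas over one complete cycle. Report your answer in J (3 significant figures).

W_net ≈ -1590 J

Constant-volume legs do no work.
W(i) = (409)(3.41 − 9.52) = -2499 J; W(iii) = (149)(9.52 − 3.41) = 910.4 J.
W_net = -2499 + 910.4 = -1589 J (the counter-clockwise enclosed area).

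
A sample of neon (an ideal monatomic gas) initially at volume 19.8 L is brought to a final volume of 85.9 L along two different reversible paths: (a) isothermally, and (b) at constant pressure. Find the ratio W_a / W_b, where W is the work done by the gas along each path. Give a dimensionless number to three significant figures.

Path (a) isothermal: W = P₁V₁ ln(V₂/V₁) → W_a/(P₁V₁) = 1.468.
Path (b) isobaric: W = P₁(V₂ − V₁) → W_b/(P₁V₁) = 3.338.
W_a / W_b = 1.468 / 3.338 = 0.4396.

W_a / W_b ≈ 0.440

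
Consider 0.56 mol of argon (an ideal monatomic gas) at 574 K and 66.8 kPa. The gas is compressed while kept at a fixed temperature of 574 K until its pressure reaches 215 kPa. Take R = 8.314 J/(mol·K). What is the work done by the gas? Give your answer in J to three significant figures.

W ≈ -3120 J

Isothermal process: W = nRT ln(V₂/V₁) = nRT ln(P₁/P₂).
W = (0.56)(8.314)(574) × ln(66.8/215)
  = 2672 × ln(0.3107) = 2672 × -1.169
W_by_gas = -3124 J.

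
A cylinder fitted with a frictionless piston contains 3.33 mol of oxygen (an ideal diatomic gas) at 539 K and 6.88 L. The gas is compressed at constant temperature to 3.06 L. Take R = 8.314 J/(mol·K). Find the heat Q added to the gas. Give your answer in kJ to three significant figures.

Q ≈ -12.1 kJ

Isothermal ⇒ ΔU = 0, so Q = W = nRT ln(V₂/V₁).
Q = (3.33)(8.314)(539) ln(3.06/6.88) = 14923 × -0.8102 = -12090 J.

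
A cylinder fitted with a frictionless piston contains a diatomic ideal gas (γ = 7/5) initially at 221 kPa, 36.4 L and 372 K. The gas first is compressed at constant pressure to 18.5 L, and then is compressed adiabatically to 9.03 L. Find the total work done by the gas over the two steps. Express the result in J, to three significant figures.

Step 1 (isobaric): W = PΔV = (221 kPa)(18.5 − 36.4 L) = -3956 J.
After step 1: P = 221 kPa, V = 18.5 L, T = 189.1 K.
Step 2 (adiabatic): W = (P₁V₁ − P₂V₂)/(γ−1) = (4088 − 5447)/0.4 = -3396 J.
W_total = -3956 − 3396 = -7352 J.

W_total ≈ -7350 J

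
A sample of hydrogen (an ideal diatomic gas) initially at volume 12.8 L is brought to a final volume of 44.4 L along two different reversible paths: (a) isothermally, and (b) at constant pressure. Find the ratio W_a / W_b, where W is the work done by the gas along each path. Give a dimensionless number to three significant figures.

W_a / W_b ≈ 0.504

Path (a) isothermal: W = P₁V₁ ln(V₂/V₁) → W_a/(P₁V₁) = 1.244.
Path (b) isobaric: W = P₁(V₂ − V₁) → W_b/(P₁V₁) = 2.469.
W_a / W_b = 1.244 / 2.469 = 0.5038.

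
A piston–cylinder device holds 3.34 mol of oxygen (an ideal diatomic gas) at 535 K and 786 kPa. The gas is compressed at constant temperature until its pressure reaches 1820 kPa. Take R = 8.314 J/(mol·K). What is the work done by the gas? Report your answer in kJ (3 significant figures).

W ≈ -12.5 kJ

Isothermal process: W = nRT ln(V₂/V₁) = nRT ln(P₁/P₂).
W = (3.34)(8.314)(535) × ln(786/1820)
  = 14856 × ln(0.4319) = 14856 × -0.8396
W_by_gas = -12474 J.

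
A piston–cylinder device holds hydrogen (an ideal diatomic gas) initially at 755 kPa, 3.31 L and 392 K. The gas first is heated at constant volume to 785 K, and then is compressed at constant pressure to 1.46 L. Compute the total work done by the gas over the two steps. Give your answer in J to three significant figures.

W_total ≈ -2800 J

Step 1 (isochoric): W = 0 (constant volume).
After step 1: P = 1512 kPa (V unchanged).
Step 2 (isobaric): W = PΔV = (1512 kPa)(1.46 − 3.31 L) = -2797 J.
W_total = 0 − 2797 = -2797 J.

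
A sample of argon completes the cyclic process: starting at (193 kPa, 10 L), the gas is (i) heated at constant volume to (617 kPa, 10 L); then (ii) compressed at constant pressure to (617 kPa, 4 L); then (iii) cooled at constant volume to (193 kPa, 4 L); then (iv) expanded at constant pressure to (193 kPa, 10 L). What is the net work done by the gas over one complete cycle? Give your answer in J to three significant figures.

Constant-volume legs do no work.
W(ii) = (617)(4 − 10) = -3702 J; W(iv) = (193)(10 − 4) = 1158 J.
W_net = -3702 + 1158 = -2544 J (the counter-clockwise enclosed area).

W_net ≈ -2540 J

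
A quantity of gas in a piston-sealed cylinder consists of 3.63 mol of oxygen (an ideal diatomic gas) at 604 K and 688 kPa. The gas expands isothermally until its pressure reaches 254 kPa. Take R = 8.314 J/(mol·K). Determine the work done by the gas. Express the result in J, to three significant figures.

Isothermal process: W = nRT ln(V₂/V₁) = nRT ln(P₁/P₂).
W = (3.63)(8.314)(604) × ln(688/254)
  = 18229 × ln(2.709) = 18229 × 0.9965
W_by_gas = 18164 J.

W ≈ 18200 J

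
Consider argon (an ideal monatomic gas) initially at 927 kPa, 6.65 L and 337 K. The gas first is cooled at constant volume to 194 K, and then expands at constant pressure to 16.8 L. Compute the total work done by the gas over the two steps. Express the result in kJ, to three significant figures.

Step 1 (isochoric): W = 0 (constant volume).
After step 1: P = 533.6 kPa (V unchanged).
Step 2 (isobaric): W = PΔV = (533.6 kPa)(16.8 − 6.65 L) = 5416 J.
W_total = 0 + 5416 = 5416 J.

W_total ≈ 5.42 kJ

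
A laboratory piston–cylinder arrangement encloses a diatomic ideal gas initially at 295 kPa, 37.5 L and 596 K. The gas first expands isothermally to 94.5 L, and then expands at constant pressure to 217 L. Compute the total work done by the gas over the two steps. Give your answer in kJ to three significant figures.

Step 1 (isothermal): W = P₁V₁ ln(V₂/V₁) = (11062) ln(94.5/37.5) = 10225 J.
After step 1: P = 117.1 kPa, V = 94.5 L, T = 596 K.
Step 2 (isobaric): W = PΔV = (117.1 kPa)(217 − 94.5 L) = 14340 J.
W_total = 10225 + 14340 = 24565 J.

W_total ≈ 24.6 kJ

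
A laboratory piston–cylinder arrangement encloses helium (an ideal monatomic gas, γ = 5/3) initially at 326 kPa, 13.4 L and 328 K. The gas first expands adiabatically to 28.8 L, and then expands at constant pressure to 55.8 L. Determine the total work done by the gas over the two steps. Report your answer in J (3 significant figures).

W_total ≈ 5080 J

Step 1 (adiabatic): W = (P₁V₁ − P₂V₂)/(γ−1) = (4368 − 2623)/0.667 = 2618 J.
After step 1: P = 91.08 kPa, V = 28.8 L, T = 196.9 K.
Step 2 (isobaric): W = PΔV = (91.08 kPa)(55.8 − 28.8 L) = 2459 J.
W_total = 2618 + 2459 = 5077 J.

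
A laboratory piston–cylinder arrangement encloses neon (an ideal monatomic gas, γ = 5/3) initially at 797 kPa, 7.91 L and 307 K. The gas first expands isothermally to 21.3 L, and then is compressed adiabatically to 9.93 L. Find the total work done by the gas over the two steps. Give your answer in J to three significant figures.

Step 1 (isothermal): W = P₁V₁ ln(V₂/V₁) = (6304) ln(21.3/7.91) = 6245 J.
After step 1: P = 296 kPa, V = 21.3 L, T = 307 K.
Step 2 (adiabatic): W = (P₁V₁ − P₂V₂)/(γ−1) = (6304 − 10485)/0.667 = -6272 J.
W_total = 6245 − 6272 = -26.94 J.

W_total ≈ -26.9 J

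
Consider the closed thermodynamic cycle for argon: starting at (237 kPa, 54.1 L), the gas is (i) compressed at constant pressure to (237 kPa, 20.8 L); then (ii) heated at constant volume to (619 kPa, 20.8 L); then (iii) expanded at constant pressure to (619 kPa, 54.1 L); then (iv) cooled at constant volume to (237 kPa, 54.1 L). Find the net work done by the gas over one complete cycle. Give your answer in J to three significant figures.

Constant-volume legs do no work.
W(i) = (237)(20.8 − 54.1) = -7892 J; W(iii) = (619)(54.1 − 20.8) = 20613 J.
W_net = -7892 + 20613 = 12721 J (the clockwise enclosed area).

W_net ≈ 12700 J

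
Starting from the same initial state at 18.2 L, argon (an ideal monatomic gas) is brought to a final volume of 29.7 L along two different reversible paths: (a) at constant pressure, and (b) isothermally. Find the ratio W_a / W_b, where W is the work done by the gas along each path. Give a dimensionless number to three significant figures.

W_a / W_b ≈ 1.29

Path (a) isobaric: W = P₁(V₂ − V₁) → W_a/(P₁V₁) = 0.6319.
Path (b) isothermal: W = P₁V₁ ln(V₂/V₁) → W_b/(P₁V₁) = 0.4897.
W_a / W_b = 0.6319 / 0.4897 = 1.29.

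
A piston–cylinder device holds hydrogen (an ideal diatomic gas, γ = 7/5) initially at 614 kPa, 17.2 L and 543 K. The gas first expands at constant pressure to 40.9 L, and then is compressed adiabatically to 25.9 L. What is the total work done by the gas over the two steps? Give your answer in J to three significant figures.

Step 1 (isobaric): W = PΔV = (614 kPa)(40.9 − 17.2 L) = 14552 J.
After step 1: P = 614 kPa, V = 40.9 L, T = 1291 K.
Step 2 (adiabatic): W = (P₁V₁ − P₂V₂)/(γ−1) = (25113 − 30148)/0.4 = -12589 J.
W_total = 14552 − 12589 = 1963 J.

W_total ≈ 1960 J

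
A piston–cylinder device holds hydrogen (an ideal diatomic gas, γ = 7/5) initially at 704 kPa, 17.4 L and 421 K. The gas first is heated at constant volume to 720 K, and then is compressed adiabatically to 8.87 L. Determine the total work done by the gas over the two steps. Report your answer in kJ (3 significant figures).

Step 1 (isochoric): W = 0 (constant volume).
After step 1: P = 1204 kPa (V unchanged).
Step 2 (adiabatic): W = (P₁V₁ − P₂V₂)/(γ−1) = (20949 − 27430)/0.4 = -16201 J.
W_total = 0 − 16201 = -16201 J.

W_total ≈ -16.2 kJ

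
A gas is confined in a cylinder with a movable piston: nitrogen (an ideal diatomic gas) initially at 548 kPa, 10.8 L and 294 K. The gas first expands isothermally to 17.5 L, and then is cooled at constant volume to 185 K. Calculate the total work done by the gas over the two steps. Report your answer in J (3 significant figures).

W_total ≈ 2860 J

Step 1 (isothermal): W = P₁V₁ ln(V₂/V₁) = (5918) ln(17.5/10.8) = 2857 J.
Step 2 (isochoric): W = 0 (constant volume).
W_total = 2857 + 0 = 2857 J.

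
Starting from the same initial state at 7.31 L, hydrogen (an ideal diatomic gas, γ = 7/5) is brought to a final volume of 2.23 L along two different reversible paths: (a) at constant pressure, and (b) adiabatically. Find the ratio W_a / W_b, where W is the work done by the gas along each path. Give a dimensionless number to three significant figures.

W_a / W_b ≈ 0.457

Path (a) isobaric: W = P₁(V₂ − V₁) → W_a/(P₁V₁) = -0.6949.
Path (b) adiabatic: W = P₁V₁(1 − (V₁/V₂)^(γ−1))/(γ−1) → W_b/(P₁V₁) = -1.52.
W_a / W_b = -0.6949 / -1.52 = 0.4573.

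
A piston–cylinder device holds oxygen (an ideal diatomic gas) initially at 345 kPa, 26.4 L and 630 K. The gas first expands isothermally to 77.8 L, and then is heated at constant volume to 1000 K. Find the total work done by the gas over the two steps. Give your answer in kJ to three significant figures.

Step 1 (isothermal): W = P₁V₁ ln(V₂/V₁) = (9108) ln(77.8/26.4) = 9844 J.
Step 2 (isochoric): W = 0 (constant volume).
W_total = 9844 + 0 = 9844 J.

W_total ≈ 9.84 kJ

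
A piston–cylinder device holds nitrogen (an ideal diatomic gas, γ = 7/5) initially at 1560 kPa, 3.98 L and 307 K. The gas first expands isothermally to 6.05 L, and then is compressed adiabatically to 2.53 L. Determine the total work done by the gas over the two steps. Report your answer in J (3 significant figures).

Step 1 (isothermal): W = P₁V₁ ln(V₂/V₁) = (6209) ln(6.05/3.98) = 2600 J.
After step 1: P = 1026 kPa, V = 6.05 L, T = 307 K.
Step 2 (adiabatic): W = (P₁V₁ − P₂V₂)/(γ−1) = (6209 − 8800)/0.4 = -6477 J.
W_total = 2600 − 6477 = -3877 J.

W_total ≈ -3880 J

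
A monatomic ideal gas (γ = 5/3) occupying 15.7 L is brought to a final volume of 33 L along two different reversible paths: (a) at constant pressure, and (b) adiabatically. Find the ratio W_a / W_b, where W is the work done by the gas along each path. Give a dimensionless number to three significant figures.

Path (a) isobaric: W = P₁(V₂ − V₁) → W_a/(P₁V₁) = 1.102.
Path (b) adiabatic: W = P₁V₁(1 − (V₁/V₂)^(γ−1))/(γ−1) → W_b/(P₁V₁) = 0.5859.
W_a / W_b = 1.102 / 0.5859 = 1.881.

W_a / W_b ≈ 1.88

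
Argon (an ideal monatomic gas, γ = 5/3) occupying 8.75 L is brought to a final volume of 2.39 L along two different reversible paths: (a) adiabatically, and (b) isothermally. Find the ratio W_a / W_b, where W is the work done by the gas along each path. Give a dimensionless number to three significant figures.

Path (a) adiabatic: W = P₁V₁(1 − (V₁/V₂)^(γ−1))/(γ−1) → W_a/(P₁V₁) = -2.063.
Path (b) isothermal: W = P₁V₁ ln(V₂/V₁) → W_b/(P₁V₁) = -1.298.
W_a / W_b = -2.063 / -1.298 = 1.59.

W_a / W_b ≈ 1.59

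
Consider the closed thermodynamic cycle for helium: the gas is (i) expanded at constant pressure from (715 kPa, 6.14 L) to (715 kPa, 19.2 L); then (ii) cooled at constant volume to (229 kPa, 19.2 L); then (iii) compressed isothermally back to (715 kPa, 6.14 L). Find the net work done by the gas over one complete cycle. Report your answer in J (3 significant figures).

W_net ≈ 4330 J

Leg (i): W = PΔV = (715)(19.2 − 6.14) = 9338 J.
Leg (ii): W = 0.
Leg (iii): W = PᵢVᵢ ln(V_f/Vᵢ) = (4397) ln(6.14/19.2) = -5013 J.
W_net = 9338 − 5013 = 4325 J.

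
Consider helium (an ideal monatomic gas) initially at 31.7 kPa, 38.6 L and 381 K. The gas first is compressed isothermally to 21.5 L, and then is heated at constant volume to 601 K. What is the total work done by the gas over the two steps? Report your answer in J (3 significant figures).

W_total ≈ -716 J

Step 1 (isothermal): W = P₁V₁ ln(V₂/V₁) = (1224) ln(21.5/38.6) = -716.1 J.
Step 2 (isochoric): W = 0 (constant volume).
W_total = -716.1 + 0 = -716.1 J.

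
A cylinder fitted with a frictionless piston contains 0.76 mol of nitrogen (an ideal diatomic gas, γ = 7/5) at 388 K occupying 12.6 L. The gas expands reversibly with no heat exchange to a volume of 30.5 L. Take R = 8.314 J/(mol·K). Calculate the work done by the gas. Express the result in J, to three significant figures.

W ≈ 1830 J

Adiabatic: TV^(γ−1) = const with γ = 7/5.
T₂ = T₁ (V₁/V₂)^(γ−1) = 388 × (12.6/30.5)^0.4 = 388 × 0.7021 = 272.4 K.
W_by = nCᵥ(T₁ − T₂) = (0.76)(20.79)(388 − 272.4) = 1826 J.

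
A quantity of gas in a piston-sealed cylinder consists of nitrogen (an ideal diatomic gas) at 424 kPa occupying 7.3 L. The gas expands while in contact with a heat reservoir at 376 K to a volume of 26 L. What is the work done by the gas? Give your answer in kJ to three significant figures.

Isothermal: W = nRT ln(V₂/V₁) = P₁V₁ ln(V₂/V₁).
P₁V₁ = (424 kPa)(7.3 L) = 3095 J.
W = 3095 × ln(26/7.3) = 3095 × 1.27
W_by_gas = 3932 J.

W ≈ 3.93 kJ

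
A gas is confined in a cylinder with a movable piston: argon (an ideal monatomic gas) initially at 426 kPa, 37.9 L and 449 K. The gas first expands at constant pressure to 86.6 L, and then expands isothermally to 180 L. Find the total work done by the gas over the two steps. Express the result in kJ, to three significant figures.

W_total ≈ 47.7 kJ

Step 1 (isobaric): W = PΔV = (426 kPa)(86.6 − 37.9 L) = 20746 J.
After step 1: P = 426 kPa, V = 86.6 L, T = 1026 K.
Step 2 (isothermal): W = P₁V₁ ln(V₂/V₁) = (36892) ln(180/86.6) = 26992 J.
W_total = 20746 + 26992 = 47738 J.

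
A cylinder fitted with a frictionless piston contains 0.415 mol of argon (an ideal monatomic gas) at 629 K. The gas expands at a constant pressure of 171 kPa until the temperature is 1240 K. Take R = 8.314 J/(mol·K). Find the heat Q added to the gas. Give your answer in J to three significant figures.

Q ≈ 5270 J

Isobaric: W = nRΔT = (0.415)(8.314)(611) = 2108 J.
ΔU = nCᵥΔT with Cᵥ = 3R/2: ΔU = (0.415)(12.47)(611) = 3162 J.
Q = ΔU + W = 3162 + 2108 = 5270 J.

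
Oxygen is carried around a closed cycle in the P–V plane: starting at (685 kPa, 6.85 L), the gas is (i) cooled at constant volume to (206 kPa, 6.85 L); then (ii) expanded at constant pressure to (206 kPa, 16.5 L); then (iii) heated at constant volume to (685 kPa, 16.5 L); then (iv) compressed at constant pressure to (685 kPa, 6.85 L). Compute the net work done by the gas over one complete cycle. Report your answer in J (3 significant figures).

W_net ≈ -4620 J

Constant-volume legs do no work.
W(ii) = (206)(16.5 − 6.85) = 1988 J; W(iv) = (685)(6.85 − 16.5) = -6610 J.
W_net = 1988 − 6610 = -4622 J (the counter-clockwise enclosed area).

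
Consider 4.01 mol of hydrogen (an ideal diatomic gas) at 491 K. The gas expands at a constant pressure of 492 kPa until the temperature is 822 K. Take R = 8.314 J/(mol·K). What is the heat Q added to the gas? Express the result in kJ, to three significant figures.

Q ≈ 38.6 kJ

Isobaric: W = nRΔT = (4.01)(8.314)(331) = 11035 J.
ΔU = nCᵥΔT with Cᵥ = 5R/2: ΔU = (4.01)(20.79)(331) = 27588 J.
Q = ΔU + W = 27588 + 11035 = 38623 J.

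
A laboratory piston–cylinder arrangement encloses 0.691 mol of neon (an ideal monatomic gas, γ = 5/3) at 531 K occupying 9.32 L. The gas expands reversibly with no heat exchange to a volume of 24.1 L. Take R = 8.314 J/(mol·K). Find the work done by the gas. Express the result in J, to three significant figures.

W ≈ 2150 J

Adiabatic: TV^(γ−1) = const with γ = 5/3.
T₂ = T₁ (V₁/V₂)^(γ−1) = 531 × (9.32/24.1)^0.667 = 531 × 0.5308 = 281.9 K.
W_by = nCᵥ(T₁ − T₂) = (0.691)(12.47)(531 − 281.9) = 2147 J.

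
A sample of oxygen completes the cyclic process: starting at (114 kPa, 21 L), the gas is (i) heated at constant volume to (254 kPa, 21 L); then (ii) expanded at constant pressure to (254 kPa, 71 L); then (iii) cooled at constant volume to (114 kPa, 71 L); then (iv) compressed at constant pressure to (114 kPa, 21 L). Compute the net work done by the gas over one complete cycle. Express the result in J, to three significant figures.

W_net ≈ 7000 J

Constant-volume legs do no work.
W(ii) = (254)(71 − 21) = 12700 J; W(iv) = (114)(21 − 71) = -5700 J.
W_net = 12700 − 5700 = 7000 J (the clockwise enclosed area).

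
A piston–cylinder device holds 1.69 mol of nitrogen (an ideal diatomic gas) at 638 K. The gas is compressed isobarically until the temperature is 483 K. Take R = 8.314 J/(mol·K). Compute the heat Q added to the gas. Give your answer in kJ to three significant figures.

Q ≈ -7.62 kJ

Isobaric: W = nRΔT = (1.69)(8.314)(-155) = -2178 J.
ΔU = nCᵥΔT with Cᵥ = 5R/2: ΔU = (1.69)(20.79)(-155) = -5445 J.
Q = ΔU + W = -5445 − 2178 = -7622 J.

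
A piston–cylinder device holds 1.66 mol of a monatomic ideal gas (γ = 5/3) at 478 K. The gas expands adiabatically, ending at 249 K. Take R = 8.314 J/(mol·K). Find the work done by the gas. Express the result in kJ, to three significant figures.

W ≈ 4.74 kJ

Adiabatic ⇒ Q = 0, so W_by = −ΔU = nCᵥ(T₁ − T₂).
Cᵥ = 3R/2 = 12.47 J/(mol·K).
W = (1.66)(12.47)(478 − 249) = 4741 J.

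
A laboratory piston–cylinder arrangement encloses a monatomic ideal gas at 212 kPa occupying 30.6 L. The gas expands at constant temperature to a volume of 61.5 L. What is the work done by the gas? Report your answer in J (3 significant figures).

W ≈ 4530 J

Isothermal: W = nRT ln(V₂/V₁) = P₁V₁ ln(V₂/V₁).
P₁V₁ = (212 kPa)(30.6 L) = 6487 J.
W = 6487 × ln(61.5/30.6) = 6487 × 0.698
W_by_gas = 4528 J.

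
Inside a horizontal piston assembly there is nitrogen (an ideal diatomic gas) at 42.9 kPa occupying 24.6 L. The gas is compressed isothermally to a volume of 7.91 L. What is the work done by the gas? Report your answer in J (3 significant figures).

W ≈ -1200 J

Isothermal: W = nRT ln(V₂/V₁) = P₁V₁ ln(V₂/V₁).
P₁V₁ = (42.9 kPa)(24.6 L) = 1055 J.
W = 1055 × ln(7.91/24.6) = 1055 × -1.135
W_by_gas = -1197 J.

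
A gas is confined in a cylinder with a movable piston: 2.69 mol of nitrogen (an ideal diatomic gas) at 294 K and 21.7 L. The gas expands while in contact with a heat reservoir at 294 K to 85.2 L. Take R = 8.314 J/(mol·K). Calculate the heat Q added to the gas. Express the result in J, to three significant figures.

Isothermal ⇒ ΔU = 0, so Q = W = nRT ln(V₂/V₁).
Q = (2.69)(8.314)(294) ln(85.2/21.7) = 6575 × 1.368 = 8993 J.

Q ≈ 8990 J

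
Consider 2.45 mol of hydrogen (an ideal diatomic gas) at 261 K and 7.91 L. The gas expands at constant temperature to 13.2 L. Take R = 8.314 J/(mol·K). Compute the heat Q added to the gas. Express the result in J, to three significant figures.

Q ≈ 2720 J

Isothermal ⇒ ΔU = 0, so Q = W = nRT ln(V₂/V₁).
Q = (2.45)(8.314)(261) ln(13.2/7.91) = 5316 × 0.5121 = 2722 J.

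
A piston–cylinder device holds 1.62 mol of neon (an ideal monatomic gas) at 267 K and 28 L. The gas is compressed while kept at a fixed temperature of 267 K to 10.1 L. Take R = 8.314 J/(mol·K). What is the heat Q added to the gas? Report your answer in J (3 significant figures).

Q ≈ -3670 J

Isothermal ⇒ ΔU = 0, so Q = W = nRT ln(V₂/V₁).
Q = (1.62)(8.314)(267) ln(10.1/28) = 3596 × -1.02 = -3667 J.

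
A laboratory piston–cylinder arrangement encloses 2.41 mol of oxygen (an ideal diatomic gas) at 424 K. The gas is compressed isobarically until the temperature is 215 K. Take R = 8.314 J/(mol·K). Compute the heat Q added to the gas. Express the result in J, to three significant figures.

Isobaric: W = nRΔT = (2.41)(8.314)(-209) = -4188 J.
ΔU = nCᵥΔT with Cᵥ = 5R/2: ΔU = (2.41)(20.79)(-209) = -10469 J.
Q = ΔU + W = -10469 − 4188 = -14657 J.

Q ≈ -14700 J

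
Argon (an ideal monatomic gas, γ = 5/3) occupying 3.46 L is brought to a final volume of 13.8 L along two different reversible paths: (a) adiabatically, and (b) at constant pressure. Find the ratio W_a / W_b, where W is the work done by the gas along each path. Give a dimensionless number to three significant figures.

Path (a) adiabatic: W = P₁V₁(1 − (V₁/V₂)^(γ−1))/(γ−1) → W_a/(P₁V₁) = 0.9036.
Path (b) isobaric: W = P₁(V₂ − V₁) → W_b/(P₁V₁) = 2.988.
W_a / W_b = 0.9036 / 2.988 = 0.3024.

W_a / W_b ≈ 0.302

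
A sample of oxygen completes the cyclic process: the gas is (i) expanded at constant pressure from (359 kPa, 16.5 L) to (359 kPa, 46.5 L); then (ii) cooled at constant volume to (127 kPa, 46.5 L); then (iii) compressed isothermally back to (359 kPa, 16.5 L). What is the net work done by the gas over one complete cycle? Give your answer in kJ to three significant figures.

W_net ≈ 4.65 kJ

Leg (i): W = PΔV = (359)(46.5 − 16.5) = 10770 J.
Leg (ii): W = 0.
Leg (iii): W = PᵢVᵢ ln(V_f/Vᵢ) = (5906) ln(16.5/46.5) = -6119 J.
W_net = 10770 − 6119 = 4651 J.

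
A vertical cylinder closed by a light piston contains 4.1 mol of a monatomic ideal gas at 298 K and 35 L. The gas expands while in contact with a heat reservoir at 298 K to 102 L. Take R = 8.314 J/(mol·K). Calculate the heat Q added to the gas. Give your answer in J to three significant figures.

Isothermal ⇒ ΔU = 0, so Q = W = nRT ln(V₂/V₁).
Q = (4.1)(8.314)(298) ln(102/35) = 10158 × 1.07 = 10865 J.

Q ≈ 10900 J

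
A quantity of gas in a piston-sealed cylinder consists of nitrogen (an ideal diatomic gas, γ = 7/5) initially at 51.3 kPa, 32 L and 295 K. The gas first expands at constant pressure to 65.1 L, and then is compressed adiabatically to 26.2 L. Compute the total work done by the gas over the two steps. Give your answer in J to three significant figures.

W_total ≈ -1970 J

Step 1 (isobaric): W = PΔV = (51.3 kPa)(65.1 − 32 L) = 1698 J.
After step 1: P = 51.3 kPa, V = 65.1 L, T = 600.1 K.
Step 2 (adiabatic): W = (P₁V₁ − P₂V₂)/(γ−1) = (3340 − 4806)/0.4 = -3667 J.
W_total = 1698 − 3667 = -1969 J.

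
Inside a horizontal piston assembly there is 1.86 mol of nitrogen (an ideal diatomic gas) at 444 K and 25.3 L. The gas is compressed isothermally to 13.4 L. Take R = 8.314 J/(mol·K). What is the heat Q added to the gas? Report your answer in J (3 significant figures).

Q ≈ -4360 J

Isothermal ⇒ ΔU = 0, so Q = W = nRT ln(V₂/V₁).
Q = (1.86)(8.314)(444) ln(13.4/25.3) = 6866 × -0.6355 = -4364 J.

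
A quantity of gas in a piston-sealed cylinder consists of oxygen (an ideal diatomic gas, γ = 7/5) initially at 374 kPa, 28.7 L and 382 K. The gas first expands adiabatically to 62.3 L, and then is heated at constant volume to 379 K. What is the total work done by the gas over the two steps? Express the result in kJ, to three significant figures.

W_total ≈ 7.15 kJ

Step 1 (adiabatic): W = (P₁V₁ − P₂V₂)/(γ−1) = (10734 − 7872)/0.4 = 7153 J.
Step 2 (isochoric): W = 0 (constant volume).
W_total = 7153 + 0 = 7153 J.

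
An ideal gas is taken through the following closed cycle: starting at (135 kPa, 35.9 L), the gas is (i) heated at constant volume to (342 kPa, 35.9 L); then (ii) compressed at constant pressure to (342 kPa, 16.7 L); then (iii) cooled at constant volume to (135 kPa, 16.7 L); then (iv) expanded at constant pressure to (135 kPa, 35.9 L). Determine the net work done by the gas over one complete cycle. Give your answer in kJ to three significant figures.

W_net ≈ -3.97 kJ

Constant-volume legs do no work.
W(ii) = (342)(16.7 − 35.9) = -6566 J; W(iv) = (135)(35.9 − 16.7) = 2592 J.
W_net = -6566 + 2592 = -3974 J (the counter-clockwise enclosed area).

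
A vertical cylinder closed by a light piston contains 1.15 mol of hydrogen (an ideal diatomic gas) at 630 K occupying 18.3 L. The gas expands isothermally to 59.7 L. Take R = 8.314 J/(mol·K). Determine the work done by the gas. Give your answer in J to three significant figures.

Isothermal: W = nRT ln(V₂/V₁).
W = (1.15)(8.314)(630) × ln(59.7/18.3)
  = 6023 × 1.182
W_by_gas = 7122 J.

W ≈ 7120 J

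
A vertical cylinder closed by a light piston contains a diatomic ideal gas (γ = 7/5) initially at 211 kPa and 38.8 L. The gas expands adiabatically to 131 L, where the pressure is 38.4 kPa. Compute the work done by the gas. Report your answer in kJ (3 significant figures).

W ≈ 7.89 kJ

Adiabatic: W = (P₁V₁ − P₂V₂)/(γ − 1) with γ = 7/5.
P₁V₁ = 8187 J, P₂V₂ = 5030 J.
W = (8187 − 5030) / 0.4 = 7891 J.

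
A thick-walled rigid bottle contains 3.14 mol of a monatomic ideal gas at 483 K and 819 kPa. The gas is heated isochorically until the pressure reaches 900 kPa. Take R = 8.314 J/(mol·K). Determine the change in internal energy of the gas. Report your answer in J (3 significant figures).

ΔU ≈ 1870 J

Constant volume ⇒ W = 0, so Q = ΔU = nCᵥΔT with Cᵥ = 3R/2 = 12.47 J/(mol·K).
At constant V, T₂/T₁ = P₂/P₁ ⇒ ΔT = T₁(P₂/P₁ − 1) = 483·(900/819 − 1) = 47.77 K.
ΔU = (3.14)(12.47)(47.77) = 1871 J.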